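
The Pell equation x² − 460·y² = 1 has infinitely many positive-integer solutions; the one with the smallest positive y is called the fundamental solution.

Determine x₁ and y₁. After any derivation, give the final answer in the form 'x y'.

2535751 118230

√460 = [21; 2,4,3,1,2,10,2,1,3,4,2,42, …], period ℓ=12 (even) → k=11
k=0  a_k=21  p_k/q_k = 21/1
k=1  a_k=2  p_k/q_k = 43/2
…
k=3  a_k=3  p_k/q_k = 622/29
…
k=6  a_k=10  p_k/q_k = 23335/1088
k=7  a_k=2  p_k/q_k = 48922/2281
…
k=10  a_k=4  p_k/q_k = 1135029/52921
k=11  a_k=2  p_k/q_k = 2535751/118230
fundamental: x₁=2535751, y₁=118230  (since 6430033134001 − 460·13978332900 = 1)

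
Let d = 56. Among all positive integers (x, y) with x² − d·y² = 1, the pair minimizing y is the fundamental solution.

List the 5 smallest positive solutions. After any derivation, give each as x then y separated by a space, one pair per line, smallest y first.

√56 → a₀=7, period (2,14); ℓ=2 even so k=1
k=0  a_k=7  p_k/q_k = 7/1
k=1  a_k=2  p_k/q_k = 15/2
(x₁, y₁) = (15, 2);  15² − 56·2² = 1 ✓
k=2:  x_2 = 15·15+56·2·2 = 449,  y_2 = 15·2+2·15 = 60
k=3:  x_3 = 15·449+56·2·60 = 13455,  y_3 = 15·60+2·449 = 1798
k=4:  x_4 = 15·13455+56·2·1798 = 403201,  y_4 = 15·1798+2·13455 = 53880
k=5:  x_5 = 15·403201+56·2·53880 = 12082575,  y_5 = 15·53880+2·403201 = 1614602

15 2
449 60
13455 1798
403201 53880
12082575 1614602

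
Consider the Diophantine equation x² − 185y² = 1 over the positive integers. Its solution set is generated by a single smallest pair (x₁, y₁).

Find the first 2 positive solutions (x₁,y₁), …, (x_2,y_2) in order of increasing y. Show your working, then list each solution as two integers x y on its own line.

9249 680
171088001 12578640

√185 = [13; 1,1,1,1,26, …], period ℓ=5 (odd) → k=9
a_0=13:  p_0=13·1+0=13,  q_0=13·0+1=1
…
a_2=1:  p_2=1·14+13=27,  q_2=1·1+1=2
a_3=1:  p_3=1·27+14=41,  q_3=1·2+1=3
…
a_7=1:  p_7=1·1877+1809=3686,  q_7=1·138+133=271
a_8=1:  p_8=1·3686+1877=5563,  q_8=1·271+138=409
a_9=1:  p_9=1·5563+3686=9249,  q_9=1·409+271=680
(x₁, y₁) = (9249, 680);  9249² − 185·680² = 1 ✓
(x_2, y_2) = (9249·9249 + 185·680·680, 9249·680 + 680·9249) = (171088001, 12578640)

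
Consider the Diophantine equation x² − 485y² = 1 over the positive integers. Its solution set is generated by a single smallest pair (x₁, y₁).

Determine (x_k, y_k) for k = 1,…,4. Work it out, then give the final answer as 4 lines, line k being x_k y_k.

969 44
1877921 85272
3639409929 165257092
7053174564481 320268159024

√485 → a₀=22, period (44); ℓ=1 odd so k=1
k=0  a_k=22  p_k/q_k = 22/1
k=1  a_k=44  p_k/q_k = 969/44
→ (969, 44).  Check: 969²=938961, 485·44²=938960, difference 1.
(x_2, y_2) = (969·969 + 485·44·44, 969·44 + 44·969) = (1877921, 85272)
(x_3, y_3) = (969·1877921 + 485·44·85272, 969·85272 + 44·1877921) = (3639409929, 165257092)
(x_4, y_4) = (969·3639409929 + 485·44·165257092, 969·165257092 + 44·3639409929) = (7053174564481, 320268159024)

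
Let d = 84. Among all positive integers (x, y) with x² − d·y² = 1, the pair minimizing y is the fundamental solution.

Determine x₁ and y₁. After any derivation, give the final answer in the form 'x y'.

55 6

√84 = [9; 6,18, …], period ℓ=2 (even) → k=1
step 0: (9, 1)  from 9·(1,0) + (0,1)
step 1: (55, 6)  from 6·(9,1) + (1,0)
(x₁, y₁) = (55, 6);  55² − 84·6² = 1 ✓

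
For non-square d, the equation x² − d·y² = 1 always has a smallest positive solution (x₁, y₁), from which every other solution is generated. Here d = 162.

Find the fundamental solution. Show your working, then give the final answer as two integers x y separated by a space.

19601 1540

√162 = [12; 1,2,1,2,12,2,1,2,1,24, …], period ℓ=10 (even) → k=9
k=0  a_k=12  p_k/q_k = 12/1
k=1  a_k=1  p_k/q_k = 13/1
k=2  a_k=2  p_k/q_k = 38/3
k=3  a_k=1  p_k/q_k = 51/4
k=4  a_k=2  p_k/q_k = 140/11
k=5  a_k=12  p_k/q_k = 1731/136
k=6  a_k=2  p_k/q_k = 3602/283
k=7  a_k=1  p_k/q_k = 5333/419
k=8  a_k=2  p_k/q_k = 14268/1121
k=9  a_k=1  p_k/q_k = 19601/1540
→ (19601, 1540).  Check: 19601²=384199201, 162·1540²=384199200, difference 1.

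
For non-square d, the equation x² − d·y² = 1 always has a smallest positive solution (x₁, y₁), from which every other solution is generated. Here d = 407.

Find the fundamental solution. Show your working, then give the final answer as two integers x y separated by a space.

2663 132

√407 = [20; 5,1,2,1,5,40, …], period ℓ=6 (even) → k=5
step 0: (20, 1)  from 20·(1,0) + (0,1)
step 1: (101, 5)  from 5·(20,1) + (1,0)
step 2: (121, 6)  from 1·(101,5) + (20,1)
step 3: (343, 17)  from 2·(121,6) + (101,5)
step 4: (464, 23)  from 1·(343,17) + (121,6)
step 5: (2663, 132)  from 5·(464,23) + (343,17)
fundamental: x₁=2663, y₁=132  (since 7091569 − 407·17424 = 1)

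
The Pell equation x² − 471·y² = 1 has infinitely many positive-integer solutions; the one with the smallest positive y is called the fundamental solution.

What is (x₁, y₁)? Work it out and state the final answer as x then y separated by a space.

7838695 361188

√471 = [21; 1,2,2,1,3,…,2,1,42, …], period ℓ=14 (even) → k=13
a_0=21:  p_0=21·1+0=21,  q_0=21·0+1=1
…
a_5=3:  p_5=3·217+152=803,  q_5=3·10+7=37
…
a_8=4:  p_8=4·48809+3429=198665,  q_8=4·2249+158=9154
…
a_10=1:  p_10=1·644804+198665=843469,  q_10=1·29711+9154=38865
a_11=2:  p_11=2·843469+644804=2331742,  q_11=2·38865+29711=107441
a_12=2:  p_12=2·2331742+843469=5506953,  q_12=2·107441+38865=253747
a_13=1:  p_13=1·5506953+2331742=7838695,  q_13=1·253747+107441=361188
(x₁, y₁) = (7838695, 361188);  7838695² − 471·361188² = 1 ✓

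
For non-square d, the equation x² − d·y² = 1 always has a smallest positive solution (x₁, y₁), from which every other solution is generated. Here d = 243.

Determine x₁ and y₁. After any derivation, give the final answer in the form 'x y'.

√243 = [15; 1,1,2,3,15,3,2,1,1,30, …], period ℓ=10 (even) → k=9
k=0  a_k=15  p_k/q_k = 15/1
k=1  a_k=1  p_k/q_k = 16/1
k=2  a_k=1  p_k/q_k = 31/2
…
k=4  a_k=3  p_k/q_k = 265/17
k=5  a_k=15  p_k/q_k = 4053/260
…
k=7  a_k=2  p_k/q_k = 28901/1854
k=8  a_k=1  p_k/q_k = 41325/2651
k=9  a_k=1  p_k/q_k = 70226/4505
(x₁, y₁) = (70226, 4505);  70226² − 243·4505² = 1 ✓

70226 4505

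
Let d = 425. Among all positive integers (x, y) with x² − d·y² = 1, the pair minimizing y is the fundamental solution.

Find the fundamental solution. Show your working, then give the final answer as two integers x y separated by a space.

√425 → a₀=20, period (1,1,1,1,1,1,40); ℓ=7 odd so k=13
step 0: (20, 1)  from 20·(1,0) + (0,1)
step 1: (21, 1)  from 1·(20,1) + (1,0)
…
step 5: (165, 8)  from 1·(103,5) + (62,3)
…
step 7: (10885, 528)  from 40·(268,13) + (165,8)
…
step 10: (33191, 1610)  from 1·(22038,1069) + (11153,541)
step 11: (55229, 2679)  from 1·(33191,1610) + (22038,1069)
step 12: (88420, 4289)  from 1·(55229,2679) + (33191,1610)
step 13: (143649, 6968)  from 1·(88420,4289) + (55229,2679)
(x₁, y₁) = (143649, 6968);  143649² − 425·6968² = 1 ✓

143649 6968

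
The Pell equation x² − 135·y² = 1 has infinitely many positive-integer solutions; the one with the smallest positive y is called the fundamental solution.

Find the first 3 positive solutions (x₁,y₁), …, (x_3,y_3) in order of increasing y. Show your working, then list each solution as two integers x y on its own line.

√135 = [11; 1,1,1,1,1,1,1,22, …], period ℓ=8 (even) → k=7
i=0: a=11 ⇒ p=11, q=1
i=1: a=1 ⇒ p=12, q=1
…
i=3: a=1 ⇒ p=35, q=3
i=4: a=1 ⇒ p=58, q=5
i=5: a=1 ⇒ p=93, q=8
i=6: a=1 ⇒ p=151, q=13
i=7: a=1 ⇒ p=244, q=21
(x₁, y₁) = (244, 21);  244² − 135·21² = 1 ✓
k=2:  x_2 = 244·244+135·21·21 = 119071,  y_2 = 244·21+21·244 = 10248
k=3:  x_3 = 244·119071+135·21·10248 = 58106404,  y_3 = 244·10248+21·119071 = 5001003

244 21
119071 10248
58106404 5001003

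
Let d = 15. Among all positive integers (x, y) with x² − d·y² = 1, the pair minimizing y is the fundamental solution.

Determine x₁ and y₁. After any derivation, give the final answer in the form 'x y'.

4 1

√15 = [3; 1,6, …], period ℓ=2 (even) → k=1
step 0: (3, 1)  from 3·(1,0) + (0,1)
step 1: (4, 1)  from 1·(3,1) + (1,0)
fundamental: x₁=4, y₁=1  (since 16 − 15·1 = 1)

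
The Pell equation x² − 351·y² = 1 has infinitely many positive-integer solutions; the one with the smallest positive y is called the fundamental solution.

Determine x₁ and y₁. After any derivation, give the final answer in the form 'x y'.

62425 3332

√351 = [18; 1,2,1,3,2,2,2,3,1,2,1,36, …], period ℓ=12 (even) → k=11
k=0  a_k=18  p_k/q_k = 18/1
k=1  a_k=1  p_k/q_k = 19/1
…
k=3  a_k=1  p_k/q_k = 75/4
…
k=5  a_k=2  p_k/q_k = 637/34
k=6  a_k=2  p_k/q_k = 1555/83
k=7  a_k=2  p_k/q_k = 3747/200
k=8  a_k=3  p_k/q_k = 12796/683
…
k=10  a_k=2  p_k/q_k = 45882/2449
k=11  a_k=1  p_k/q_k = 62425/3332
fundamental: x₁=62425, y₁=3332  (since 3896880625 − 351·11102224 = 1)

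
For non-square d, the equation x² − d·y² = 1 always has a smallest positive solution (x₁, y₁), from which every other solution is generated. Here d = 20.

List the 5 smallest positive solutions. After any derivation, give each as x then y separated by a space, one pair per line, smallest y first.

√20 → a₀=4, period (2,8); ℓ=2 even so k=1
i=0: a=4 ⇒ p=4, q=1
i=1: a=2 ⇒ p=9, q=2
fundamental: x₁=9, y₁=2  (since 81 − 20·4 = 1)
n=2: (9,2)∘(9,2) = (9·9+20·2·2, 9·2+2·9) = (161,36)
n=3: (161,36)∘(9,2) = (9·161+20·2·36, 9·36+2·161) = (2889,646)
n=4: (2889,646)∘(9,2) = (9·2889+20·2·646, 9·646+2·2889) = (51841,11592)
n=5: (51841,11592)∘(9,2) = (9·51841+20·2·11592, 9·11592+2·51841) = (930249,208010)

9 2
161 36
2889 646
51841 11592
930249 208010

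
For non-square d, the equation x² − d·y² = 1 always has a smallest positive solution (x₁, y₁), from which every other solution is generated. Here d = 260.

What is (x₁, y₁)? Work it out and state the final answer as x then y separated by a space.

√260 → a₀=16, period (8,32); ℓ=2 even so k=1
step 0: (16, 1)  from 16·(1,0) + (0,1)
step 1: (129, 8)  from 8·(16,1) + (1,0)
fundamental: x₁=129, y₁=8  (since 16641 − 260·64 = 1)

129 8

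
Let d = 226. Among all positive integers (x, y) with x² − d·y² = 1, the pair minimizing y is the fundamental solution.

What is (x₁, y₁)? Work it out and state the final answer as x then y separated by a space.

451 30

√226 → a₀=15, period (30); ℓ=1 odd so k=1
a_0=15:  p_0=15·1+0=15,  q_0=15·0+1=1
a_1=30:  p_1=30·15+1=451,  q_1=30·1+0=30
→ (451, 30).  Check: 451²=203401, 226·30²=203400, difference 1.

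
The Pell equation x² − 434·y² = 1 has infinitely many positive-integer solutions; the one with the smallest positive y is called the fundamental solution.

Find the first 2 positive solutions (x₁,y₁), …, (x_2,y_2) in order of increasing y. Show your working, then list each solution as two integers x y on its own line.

125 6
31249 1500

√434 → a₀=20, period (1,4,1,40); ℓ=4 even so k=3
i=0: a=20 ⇒ p=20, q=1
i=1: a=1 ⇒ p=21, q=1
i=2: a=4 ⇒ p=104, q=5
i=3: a=1 ⇒ p=125, q=6
(x₁, y₁) = (125, 6);  125² − 434·6² = 1 ✓
k=2:  x_2 = 125·125+434·6·6 = 31249,  y_2 = 125·6+6·125 = 1500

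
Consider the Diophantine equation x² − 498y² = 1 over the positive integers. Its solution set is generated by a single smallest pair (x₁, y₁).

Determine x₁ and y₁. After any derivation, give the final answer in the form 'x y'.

√498 = [22; 3,6,22,6,3,44, …], period ℓ=6 (even) → k=5
a_0=22:  p_0=22·1+0=22,  q_0=22·0+1=1
…
a_2=6:  p_2=6·67+22=424,  q_2=6·3+1=19
…
a_4=6:  p_4=6·9395+424=56794,  q_4=6·421+19=2545
a_5=3:  p_5=3·56794+9395=179777,  q_5=3·2545+421=8056
→ (179777, 8056).  Check: 179777²=32319769729, 498·8056²=32319769728, difference 1.

179777 8056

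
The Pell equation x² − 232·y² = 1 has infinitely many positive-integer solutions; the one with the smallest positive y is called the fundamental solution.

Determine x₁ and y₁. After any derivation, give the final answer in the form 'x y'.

√232 → a₀=15, period (4,3,7,3,4,30); ℓ=6 even so k=5
a_0=15:  p_0=15·1+0=15,  q_0=15·0+1=1
a_1=4:  p_1=4·15+1=61,  q_1=4·1+0=4
a_2=3:  p_2=3·61+15=198,  q_2=3·4+1=13
a_3=7:  p_3=7·198+61=1447,  q_3=7·13+4=95
a_4=3:  p_4=3·1447+198=4539,  q_4=3·95+13=298
a_5=4:  p_5=4·4539+1447=19603,  q_5=4·298+95=1287
(x₁, y₁) = (19603, 1287);  19603² − 232·1287² = 1 ✓

19603 1287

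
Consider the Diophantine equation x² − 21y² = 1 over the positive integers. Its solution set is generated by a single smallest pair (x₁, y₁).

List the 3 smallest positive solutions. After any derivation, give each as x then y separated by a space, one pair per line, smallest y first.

√21 = [4; 1,1,2,1,1,8, …], period ℓ=6 (even) → k=5
k=0  a_k=4  p_k/q_k = 4/1
…
k=2  a_k=1  p_k/q_k = 9/2
…
k=4  a_k=1  p_k/q_k = 32/7
k=5  a_k=1  p_k/q_k = 55/12
→ (55, 12).  Check: 55²=3025, 21·12²=3024, difference 1.
(x_2, y_2) = (55·55 + 21·12·12, 55·12 + 12·55) = (6049, 1320)
(x_3, y_3) = (55·6049 + 21·12·1320, 55·1320 + 12·6049) = (665335, 145188)

55 12
6049 1320
665335 145188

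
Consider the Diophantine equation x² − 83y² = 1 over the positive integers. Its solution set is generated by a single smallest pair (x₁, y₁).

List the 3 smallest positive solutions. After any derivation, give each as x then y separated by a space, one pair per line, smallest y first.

82 9
13447 1476
2205226 242055

[9; 9,18] for √83; ℓ=2 ⇒ convergent index 1
a_0=9:  p_0=9·1+0=9,  q_0=9·0+1=1
a_1=9:  p_1=9·9+1=82,  q_1=9·1+0=9
fundamental: x₁=82, y₁=9  (since 6724 − 83·81 = 1)
k=2:  x_2 = 82·82+83·9·9 = 13447,  y_2 = 82·9+9·82 = 1476
k=3:  x_3 = 82·13447+83·9·1476 = 2205226,  y_3 = 82·1476+9·13447 = 242055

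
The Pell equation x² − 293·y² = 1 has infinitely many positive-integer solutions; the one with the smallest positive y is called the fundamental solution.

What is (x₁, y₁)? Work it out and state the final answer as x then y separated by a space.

12320649 719780

[17; 8,1,1,8,34] for √293; ℓ=5 ⇒ convergent index 9
k=0  a_k=17  p_k/q_k = 17/1
…
k=3  a_k=1  p_k/q_k = 291/17
…
k=8  a_k=1  p_k/q_k = 1444507/84389
k=9  a_k=8  p_k/q_k = 12320649/719780
(x₁, y₁) = (12320649, 719780);  12320649² − 293·719780² = 1 ✓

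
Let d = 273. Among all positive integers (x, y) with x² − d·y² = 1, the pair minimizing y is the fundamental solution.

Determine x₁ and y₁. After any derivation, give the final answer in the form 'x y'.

727 44

d=273: √d = [16; 1,1,10,1,1,32] (ℓ=6, even), read p_5/q_5
step 0: (16, 1)  from 16·(1,0) + (0,1)
…
step 2: (33, 2)  from 1·(17,1) + (16,1)
step 3: (347, 21)  from 10·(33,2) + (17,1)
step 4: (380, 23)  from 1·(347,21) + (33,2)
step 5: (727, 44)  from 1·(380,23) + (347,21)
→ (727, 44).  Check: 727²=528529, 273·44²=528528, difference 1.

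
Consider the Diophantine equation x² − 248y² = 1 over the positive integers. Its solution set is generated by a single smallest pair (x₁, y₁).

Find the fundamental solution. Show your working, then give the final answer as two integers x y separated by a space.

√248 → a₀=15, period (1,2,1,30); ℓ=4 even so k=3
step 0: (15, 1)  from 15·(1,0) + (0,1)
step 1: (16, 1)  from 1·(15,1) + (1,0)
step 2: (47, 3)  from 2·(16,1) + (15,1)
step 3: (63, 4)  from 1·(47,3) + (16,1)
fundamental: x₁=63, y₁=4  (since 3969 − 248·16 = 1)

63 4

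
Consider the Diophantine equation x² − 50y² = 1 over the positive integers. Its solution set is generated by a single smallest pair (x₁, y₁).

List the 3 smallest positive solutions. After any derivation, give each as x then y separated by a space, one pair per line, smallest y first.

[7; 14] for √50; ℓ=1 ⇒ convergent index 1
a_0=7:  p_0=7·1+0=7,  q_0=7·0+1=1
a_1=14:  p_1=14·7+1=99,  q_1=14·1+0=14
→ (99, 14).  Check: 99²=9801, 50·14²=9800, difference 1.
(99+14√50)^2 = 19601 + 2772√50
(99+14√50)^3 = 3880899 + 548842√50

99 14
19601 2772
3880899 548842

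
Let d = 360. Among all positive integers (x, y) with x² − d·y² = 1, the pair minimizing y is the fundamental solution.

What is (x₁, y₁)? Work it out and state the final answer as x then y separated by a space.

√360 → a₀=18, period (1,36); ℓ=2 even so k=1
i=0: a=18 ⇒ p=18, q=1
i=1: a=1 ⇒ p=19, q=1
fundamental: x₁=19, y₁=1  (since 361 − 360·1 = 1)

19 1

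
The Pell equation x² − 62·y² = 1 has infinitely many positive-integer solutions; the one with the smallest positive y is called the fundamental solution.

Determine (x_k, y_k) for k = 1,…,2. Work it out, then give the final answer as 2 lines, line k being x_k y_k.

63 8
7937 1008

√62 → a₀=7, period (1,6,1,14); ℓ=4 even so k=3
i=0: a=7 ⇒ p=7, q=1
i=1: a=1 ⇒ p=8, q=1
i=2: a=6 ⇒ p=55, q=7
i=3: a=1 ⇒ p=63, q=8
→ (63, 8).  Check: 63²=3969, 62·8²=3968, difference 1.
n=2: (63,8)∘(63,8) = (63·63+62·8·8, 63·8+8·63) = (7937,1008)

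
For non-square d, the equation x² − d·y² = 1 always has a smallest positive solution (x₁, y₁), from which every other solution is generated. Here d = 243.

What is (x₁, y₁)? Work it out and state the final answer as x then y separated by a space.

√243 → a₀=15, period (1,1,2,3,15,3,2,1,1,30); ℓ=10 even so k=9
k=0  a_k=15  p_k/q_k = 15/1
…
k=2  a_k=1  p_k/q_k = 31/2
k=3  a_k=2  p_k/q_k = 78/5
k=4  a_k=3  p_k/q_k = 265/17
…
k=8  a_k=1  p_k/q_k = 41325/2651
k=9  a_k=1  p_k/q_k = 70226/4505
→ (70226, 4505).  Check: 70226²=4931691076, 243·4505²=4931691075, difference 1.

70226 4505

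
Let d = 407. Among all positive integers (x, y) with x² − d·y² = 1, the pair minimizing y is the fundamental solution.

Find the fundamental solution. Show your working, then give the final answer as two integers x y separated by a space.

√407 = [20; 5,1,2,1,5,40, …], period ℓ=6 (even) → k=5
a_0=20:  p_0=20·1+0=20,  q_0=20·0+1=1
…
a_2=1:  p_2=1·101+20=121,  q_2=1·5+1=6
a_3=2:  p_3=2·121+101=343,  q_3=2·6+5=17
a_4=1:  p_4=1·343+121=464,  q_4=1·17+6=23
a_5=5:  p_5=5·464+343=2663,  q_5=5·23+17=132
fundamental: x₁=2663, y₁=132  (since 7091569 − 407·17424 = 1)

2663 132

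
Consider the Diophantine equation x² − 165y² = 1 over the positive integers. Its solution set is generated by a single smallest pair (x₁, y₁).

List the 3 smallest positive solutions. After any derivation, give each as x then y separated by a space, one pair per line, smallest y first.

d=165: √d = [12; 1,5,2,5,1,24] (ℓ=6, even), read p_5/q_5
i=0: a=12 ⇒ p=12, q=1
i=1: a=1 ⇒ p=13, q=1
i=2: a=5 ⇒ p=77, q=6
i=3: a=2 ⇒ p=167, q=13
i=4: a=5 ⇒ p=912, q=71
i=5: a=1 ⇒ p=1079, q=84
(x₁, y₁) = (1079, 84);  1079² − 165·84² = 1 ✓
k=2:  x_2 = 1079·1079+165·84·84 = 2328481,  y_2 = 1079·84+84·1079 = 181272
k=3:  x_3 = 1079·2328481+165·84·181272 = 5024860919,  y_3 = 1079·181272+84·2328481 = 391184892

1079 84
2328481 181272
5024860919 391184892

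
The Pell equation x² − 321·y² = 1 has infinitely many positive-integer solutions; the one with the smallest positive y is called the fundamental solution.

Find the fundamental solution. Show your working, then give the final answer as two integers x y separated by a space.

√321 → a₀=17, period (1,10,1,34); ℓ=4 even so k=3
step 0: (17, 1)  from 17·(1,0) + (0,1)
step 1: (18, 1)  from 1·(17,1) + (1,0)
step 2: (197, 11)  from 10·(18,1) + (17,1)
step 3: (215, 12)  from 1·(197,11) + (18,1)
fundamental: x₁=215, y₁=12  (since 46225 − 321·144 = 1)

215 12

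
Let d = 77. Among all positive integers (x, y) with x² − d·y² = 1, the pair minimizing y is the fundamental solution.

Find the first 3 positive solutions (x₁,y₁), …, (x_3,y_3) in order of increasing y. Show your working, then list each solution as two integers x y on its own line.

d=77: √d = [8; 1,3,2,3,1,16] (ℓ=6, even), read p_5/q_5
a_0=8:  p_0=8·1+0=8,  q_0=8·0+1=1
…
a_4=3:  p_4=3·79+35=272,  q_4=3·9+4=31
a_5=1:  p_5=1·272+79=351,  q_5=1·31+9=40
fundamental: x₁=351, y₁=40  (since 123201 − 77·1600 = 1)
k=2:  x_2 = 351·351+77·40·40 = 246401,  y_2 = 351·40+40·351 = 28080
k=3:  x_3 = 351·246401+77·40·28080 = 172973151,  y_3 = 351·28080+40·246401 = 19712120

351 40
246401 28080
172973151 19712120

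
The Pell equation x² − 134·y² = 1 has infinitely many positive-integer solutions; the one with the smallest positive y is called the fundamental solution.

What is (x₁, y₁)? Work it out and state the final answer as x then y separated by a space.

√134 → a₀=11, period (1,1,2,1,3,…,1,1,22); ℓ=14 even so k=13
k=0  a_k=11  p_k/q_k = 11/1
…
k=3  a_k=2  p_k/q_k = 58/5
…
k=7  a_k=10  p_k/q_k = 4121/356
…
k=9  a_k=3  p_k/q_k = 17630/1523
k=10  a_k=1  p_k/q_k = 22133/1912
…
k=12  a_k=1  p_k/q_k = 84029/7259
k=13  a_k=1  p_k/q_k = 145925/12606
(x₁, y₁) = (145925, 12606);  145925² − 134·12606² = 1 ✓

145925 12606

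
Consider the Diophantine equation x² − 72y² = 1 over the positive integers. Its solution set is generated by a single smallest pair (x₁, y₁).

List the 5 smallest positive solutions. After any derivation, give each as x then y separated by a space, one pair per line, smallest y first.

17 2
577 68
19601 2310
665857 78472
22619537 2665738

√72 = [8; 2,16, …], period ℓ=2 (even) → k=1
a_0=8:  p_0=8·1+0=8,  q_0=8·0+1=1
a_1=2:  p_1=2·8+1=17,  q_1=2·1+0=2
(x₁, y₁) = (17, 2);  17² − 72·2² = 1 ✓
(x_2, y_2) = (17·17 + 72·2·2, 17·2 + 2·17) = (577, 68)
(x_3, y_3) = (17·577 + 72·2·68, 17·68 + 2·577) = (19601, 2310)
(x_4, y_4) = (17·19601 + 72·2·2310, 17·2310 + 2·19601) = (665857, 78472)
(x_5, y_5) = (17·665857 + 72·2·78472, 17·78472 + 2·665857) = (22619537, 2665738)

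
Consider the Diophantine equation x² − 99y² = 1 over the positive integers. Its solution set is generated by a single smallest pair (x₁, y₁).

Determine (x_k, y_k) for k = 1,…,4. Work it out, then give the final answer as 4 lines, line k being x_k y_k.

√99 → a₀=9, period (1,18); ℓ=2 even so k=1
i=0: a=9 ⇒ p=9, q=1
i=1: a=1 ⇒ p=10, q=1
(x₁, y₁) = (10, 1);  10² − 99·1² = 1 ✓
(10+1√99)^2 = 199 + 20√99
(10+1√99)^3 = 3970 + 399√99
(10+1√99)^4 = 79201 + 7960√99

10 1
199 20
3970 399
79201 7960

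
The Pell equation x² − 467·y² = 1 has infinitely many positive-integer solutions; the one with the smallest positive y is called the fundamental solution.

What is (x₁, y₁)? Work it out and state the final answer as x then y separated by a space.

1625626 75225

√467 = [21; 1,1,1,1,3,…,1,1,42, …], period ℓ=14 (even) → k=13
step 0: (21, 1)  from 21·(1,0) + (0,1)
…
step 2: (43, 2)  from 1·(22,1) + (21,1)
…
step 5: (389, 18)  from 3·(108,5) + (65,3)
step 6: (1275, 59)  from 3·(389,18) + (108,5)
step 7: (27164, 1257)  from 21·(1275,59) + (389,18)
step 8: (82767, 3830)  from 3·(27164,1257) + (1275,59)
…
step 11: (633697, 29324)  from 1·(358232,16577) + (275465,12747)
step 12: (991929, 45901)  from 1·(633697,29324) + (358232,16577)
step 13: (1625626, 75225)  from 1·(991929,45901) + (633697,29324)
→ (1625626, 75225).  Check: 1625626²=2642659891876, 467·75225²=2642659891875, difference 1.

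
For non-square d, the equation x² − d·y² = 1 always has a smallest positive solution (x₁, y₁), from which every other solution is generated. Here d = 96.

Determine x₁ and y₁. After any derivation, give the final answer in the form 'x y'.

49 5

d=96: √d = [9; 1,3,1,18] (ℓ=4, even), read p_3/q_3
k=0  a_k=9  p_k/q_k = 9/1
…
k=2  a_k=3  p_k/q_k = 39/4
k=3  a_k=1  p_k/q_k = 49/5
→ (49, 5).  Check: 49²=2401, 96·5²=2400, difference 1.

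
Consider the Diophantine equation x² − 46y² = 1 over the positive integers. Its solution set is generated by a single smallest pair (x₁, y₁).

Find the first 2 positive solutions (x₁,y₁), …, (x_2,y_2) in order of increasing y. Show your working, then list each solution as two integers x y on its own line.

24335 3588
1184384449 174627960

d=46: √d = [6; 1,3,1,1,2,6,2,1,1,3,1,12] (ℓ=12, even), read p_11/q_11
k=0  a_k=6  p_k/q_k = 6/1
…
k=6  a_k=6  p_k/q_k = 997/147
…
k=10  a_k=3  p_k/q_k = 19038/2807
k=11  a_k=1  p_k/q_k = 24335/3588
→ (24335, 3588).  Check: 24335²=592192225, 46·3588²=592192224, difference 1.
(24335+3588√46)^2 = 1184384449 + 174627960√46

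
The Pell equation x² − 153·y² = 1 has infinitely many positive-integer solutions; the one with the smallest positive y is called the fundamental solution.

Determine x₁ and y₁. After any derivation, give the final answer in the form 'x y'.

2177 176

√153 → a₀=12, period (2,1,2,2,2,1,2,24); ℓ=8 even so k=7
k=0  a_k=12  p_k/q_k = 12/1
…
k=4  a_k=2  p_k/q_k = 235/19
k=5  a_k=2  p_k/q_k = 569/46
k=6  a_k=1  p_k/q_k = 804/65
k=7  a_k=2  p_k/q_k = 2177/176
fundamental: x₁=2177, y₁=176  (since 4739329 − 153·30976 = 1)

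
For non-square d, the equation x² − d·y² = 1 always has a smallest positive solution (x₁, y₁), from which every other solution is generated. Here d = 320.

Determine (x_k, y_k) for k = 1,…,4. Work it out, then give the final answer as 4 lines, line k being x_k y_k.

161 9
51841 2898
16692641 933147
5374978561 300470436

√320 → a₀=17, period (1,7,1,34); ℓ=4 even so k=3
i=0: a=17 ⇒ p=17, q=1
i=1: a=1 ⇒ p=18, q=1
i=2: a=7 ⇒ p=143, q=8
i=3: a=1 ⇒ p=161, q=9
→ (161, 9).  Check: 161²=25921, 320·9²=25920, difference 1.
k=2:  x_2 = 161·161+320·9·9 = 51841,  y_2 = 161·9+9·161 = 2898
k=3:  x_3 = 161·51841+320·9·2898 = 16692641,  y_3 = 161·2898+9·51841 = 933147
k=4:  x_4 = 161·16692641+320·9·933147 = 5374978561,  y_4 = 161·933147+9·16692641 = 300470436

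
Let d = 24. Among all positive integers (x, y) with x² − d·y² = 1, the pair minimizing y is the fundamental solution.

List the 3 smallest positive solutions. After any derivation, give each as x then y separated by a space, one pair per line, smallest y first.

5 1
49 10
485 99

√24 = [4; 1,8, …], period ℓ=2 (even) → k=1
i=0: a=4 ⇒ p=4, q=1
i=1: a=1 ⇒ p=5, q=1
→ (5, 1).  Check: 5²=25, 24·1²=24, difference 1.
n=2: (5,1)∘(5,1) = (5·5+24·1·1, 5·1+1·5) = (49,10)
n=3: (49,10)∘(5,1) = (5·49+24·1·10, 5·10+1·49) = (485,99)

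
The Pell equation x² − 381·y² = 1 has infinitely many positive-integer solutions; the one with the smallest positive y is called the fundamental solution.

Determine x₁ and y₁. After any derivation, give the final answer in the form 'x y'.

√381 → a₀=19, period (1,1,12,1,1,38); ℓ=6 even so k=5
i=0: a=19 ⇒ p=19, q=1
i=1: a=1 ⇒ p=20, q=1
…
i=3: a=12 ⇒ p=488, q=25
i=4: a=1 ⇒ p=527, q=27
i=5: a=1 ⇒ p=1015, q=52
fundamental: x₁=1015, y₁=52  (since 1030225 − 381·2704 = 1)

1015 52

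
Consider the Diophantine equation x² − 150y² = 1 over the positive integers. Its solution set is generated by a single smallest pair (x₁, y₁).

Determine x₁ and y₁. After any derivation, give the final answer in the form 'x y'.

49 4

[12; 4,24] for √150; ℓ=2 ⇒ convergent index 1
step 0: (12, 1)  from 12·(1,0) + (0,1)
step 1: (49, 4)  from 4·(12,1) + (1,0)
fundamental: x₁=49, y₁=4  (since 2401 − 150·16 = 1)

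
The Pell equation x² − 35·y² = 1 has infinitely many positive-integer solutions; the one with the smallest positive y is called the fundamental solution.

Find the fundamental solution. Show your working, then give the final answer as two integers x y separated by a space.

√35 = [5; 1,10, …], period ℓ=2 (even) → k=1
a_0=5:  p_0=5·1+0=5,  q_0=5·0+1=1
a_1=1:  p_1=1·5+1=6,  q_1=1·1+0=1
→ (6, 1).  Check: 6²=36, 35·1²=35, difference 1.

6 1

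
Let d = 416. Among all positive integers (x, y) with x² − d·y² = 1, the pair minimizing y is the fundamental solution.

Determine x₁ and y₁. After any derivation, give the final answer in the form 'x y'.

5201 255

√416 → a₀=20, period (2,1,1,9,1,1,2,40); ℓ=8 even so k=7
i=0: a=20 ⇒ p=20, q=1
i=1: a=2 ⇒ p=41, q=2
i=2: a=1 ⇒ p=61, q=3
i=3: a=1 ⇒ p=102, q=5
i=4: a=9 ⇒ p=979, q=48
…
i=6: a=1 ⇒ p=2060, q=101
i=7: a=2 ⇒ p=5201, q=255
fundamental: x₁=5201, y₁=255  (since 27050401 − 416·65025 = 1)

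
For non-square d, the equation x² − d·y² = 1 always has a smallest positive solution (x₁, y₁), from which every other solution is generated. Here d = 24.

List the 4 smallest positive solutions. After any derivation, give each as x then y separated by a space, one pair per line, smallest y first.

5 1
49 10
485 99
4801 980

d=24: √d = [4; 1,8] (ℓ=2, even), read p_1/q_1
k=0  a_k=4  p_k/q_k = 4/1
k=1  a_k=1  p_k/q_k = 5/1
(x₁, y₁) = (5, 1);  5² − 24·1² = 1 ✓
(x_2, y_2) = (5·5 + 24·1·1, 5·1 + 1·5) = (49, 10)
(x_3, y_3) = (5·49 + 24·1·10, 5·10 + 1·49) = (485, 99)
(x_4, y_4) = (5·485 + 24·1·99, 5·99 + 1·485) = (4801, 980)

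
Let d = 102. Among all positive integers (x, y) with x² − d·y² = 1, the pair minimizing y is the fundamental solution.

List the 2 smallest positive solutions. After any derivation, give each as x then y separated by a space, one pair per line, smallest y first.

101 10
20401 2020

√102 = [10; 10,20, …], period ℓ=2 (even) → k=1
step 0: (10, 1)  from 10·(1,0) + (0,1)
step 1: (101, 10)  from 10·(10,1) + (1,0)
→ (101, 10).  Check: 101²=10201, 102·10²=10200, difference 1.
n=2: (101,10)∘(101,10) = (101·101+102·10·10, 101·10+10·101) = (20401,2020)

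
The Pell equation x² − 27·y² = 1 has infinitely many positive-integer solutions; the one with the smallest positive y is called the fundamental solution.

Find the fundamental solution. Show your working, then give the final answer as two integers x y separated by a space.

26 5

√27 → a₀=5, period (5,10); ℓ=2 even so k=1
step 0: (5, 1)  from 5·(1,0) + (0,1)
step 1: (26, 5)  from 5·(5,1) + (1,0)
→ (26, 5).  Check: 26²=676, 27·5²=675, difference 1.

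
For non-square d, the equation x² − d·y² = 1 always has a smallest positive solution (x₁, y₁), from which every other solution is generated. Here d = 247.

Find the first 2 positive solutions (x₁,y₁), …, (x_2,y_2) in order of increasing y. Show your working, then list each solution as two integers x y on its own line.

85292 5427
14549450527 925759368

[15; 1,2,1,1,9,1,9,1,1,2,1,30] for √247; ℓ=12 ⇒ convergent index 11
step 0: (15, 1)  from 15·(1,0) + (0,1)
step 1: (16, 1)  from 1·(15,1) + (1,0)
step 2: (47, 3)  from 2·(16,1) + (15,1)
step 3: (63, 4)  from 1·(47,3) + (16,1)
step 4: (110, 7)  from 1·(63,4) + (47,3)
step 5: (1053, 67)  from 9·(110,7) + (63,4)
…
step 8: (12683, 807)  from 1·(11520,733) + (1163,74)
step 9: (24203, 1540)  from 1·(12683,807) + (11520,733)
step 10: (61089, 3887)  from 2·(24203,1540) + (12683,807)
step 11: (85292, 5427)  from 1·(61089,3887) + (24203,1540)
→ (85292, 5427).  Check: 85292²=7274725264, 247·5427²=7274725263, difference 1.
(85292+5427√247)^2 = 14549450527 + 925759368√247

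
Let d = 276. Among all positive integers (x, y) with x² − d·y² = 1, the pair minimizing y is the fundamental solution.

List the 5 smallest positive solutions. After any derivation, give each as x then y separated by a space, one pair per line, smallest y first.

7775 468
120901249 7277400
1880014414175 113163569532
29234224019520001 1759693498945200
454592181623521601375 27363233795434290468

d=276: √d = [16; 1,1,1,1,2,2,2,1,1,1,1,32] (ℓ=12, even), read p_11/q_11
i=0: a=16 ⇒ p=16, q=1
…
i=6: a=2 ⇒ p=515, q=31
…
i=9: a=1 ⇒ p=3007, q=181
i=10: a=1 ⇒ p=4768, q=287
i=11: a=1 ⇒ p=7775, q=468
fundamental: x₁=7775, y₁=468  (since 60450625 − 276·219024 = 1)
(x_2, y_2) = (7775·7775 + 276·468·468, 7775·468 + 468·7775) = (120901249, 7277400)
(x_3, y_3) = (7775·120901249 + 276·468·7277400, 7775·7277400 + 468·120901249) = (1880014414175, 113163569532)
(x_4, y_4) = (7775·1880014414175 + 276·468·113163569532, 7775·113163569532 + 468·1880014414175) = (29234224019520001, 1759693498945200)
(x_5, y_5) = (7775·29234224019520001 + 276·468·1759693498945200, 7775·1759693498945200 + 468·29234224019520001) = (454592181623521601375, 27363233795434290468)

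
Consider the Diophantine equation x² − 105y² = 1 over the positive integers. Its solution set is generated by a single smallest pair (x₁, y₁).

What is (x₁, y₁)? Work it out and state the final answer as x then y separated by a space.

√105 = [10; 4,20, …], period ℓ=2 (even) → k=1
k=0  a_k=10  p_k/q_k = 10/1
k=1  a_k=4  p_k/q_k = 41/4
(x₁, y₁) = (41, 4);  41² − 105·4² = 1 ✓

41 4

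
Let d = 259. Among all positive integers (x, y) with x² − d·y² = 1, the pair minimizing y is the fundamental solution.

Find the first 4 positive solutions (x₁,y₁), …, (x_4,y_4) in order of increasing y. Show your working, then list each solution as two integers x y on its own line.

√259 = [16; 10,1,2,3,4,3,2,1,10,32, …], period ℓ=10 (even) → k=9
step 0: (16, 1)  from 16·(1,0) + (0,1)
step 1: (161, 10)  from 10·(16,1) + (1,0)
step 2: (177, 11)  from 1·(161,10) + (16,1)
step 3: (515, 32)  from 2·(177,11) + (161,10)
…
step 5: (7403, 460)  from 4·(1722,107) + (515,32)
…
step 7: (55265, 3434)  from 2·(23931,1487) + (7403,460)
step 8: (79196, 4921)  from 1·(55265,3434) + (23931,1487)
step 9: (847225, 52644)  from 10·(79196,4921) + (55265,3434)
(x₁, y₁) = (847225, 52644);  847225² − 259·52644² = 1 ✓
k=2:  x_2 = 847225·847225+259·52644·52644 = 1435580401249,  y_2 = 847225·52644+52644·847225 = 89202625800
k=3:  x_3 = 847225·1435580401249+259·52644·89202625800 = 2432519210895520825,  y_3 = 847225·89202625800+52644·1435580401249 = 151149389286757356
k=4:  x_4 = 847225·2432519210895520825+259·52644·151149389286757356 = 4121782176900479681520001,  y_4 = 847225·151149389286757356+52644·2432519210895520825 = 256115082676856799248400

847225 52644
1435580401249 89202625800
2432519210895520825 151149389286757356
4121782176900479681520001 256115082676856799248400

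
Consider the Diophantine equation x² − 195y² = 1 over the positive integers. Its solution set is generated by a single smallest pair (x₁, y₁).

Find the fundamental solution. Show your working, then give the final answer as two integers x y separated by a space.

√195 → a₀=13, period (1,26); ℓ=2 even so k=1
i=0: a=13 ⇒ p=13, q=1
i=1: a=1 ⇒ p=14, q=1
fundamental: x₁=14, y₁=1  (since 196 − 195·1 = 1)

14 1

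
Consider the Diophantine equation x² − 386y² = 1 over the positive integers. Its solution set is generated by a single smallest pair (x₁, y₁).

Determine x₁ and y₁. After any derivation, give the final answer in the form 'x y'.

√386 → a₀=19, period (1,1,1,4,1,18,1,4,1,1,1,38); ℓ=12 even so k=11
k=0  a_k=19  p_k/q_k = 19/1
…
k=8  a_k=4  p_k/q_k = 32771/1668
…
k=10  a_k=1  p_k/q_k = 72163/3673
k=11  a_k=1  p_k/q_k = 111555/5678
(x₁, y₁) = (111555, 5678);  111555² − 386·5678² = 1 ✓

111555 5678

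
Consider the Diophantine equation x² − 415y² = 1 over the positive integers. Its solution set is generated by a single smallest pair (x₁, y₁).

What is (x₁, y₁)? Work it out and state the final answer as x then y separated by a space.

18412804 903849

√415 → a₀=20, period (2,1,2,4,6,…,1,2,40); ℓ=16 even so k=15
step 0: (20, 1)  from 20·(1,0) + (0,1)
step 1: (41, 2)  from 2·(20,1) + (1,0)
…
step 3: (163, 8)  from 2·(61,3) + (41,2)
step 4: (713, 35)  from 4·(163,8) + (61,3)
…
step 8: (33939, 1666)  from 3·(9595,471) + (5154,253)
…
step 11: (508372, 24955)  from 6·(77473,3803) + (43534,2137)
…
step 13: (4730294, 232201)  from 2·(2110961,103623) + (508372,24955)
step 14: (6841255, 335824)  from 1·(4730294,232201) + (2110961,103623)
step 15: (18412804, 903849)  from 2·(6841255,335824) + (4730294,232201)
→ (18412804, 903849).  Check: 18412804²=339031351142416, 415·903849²=339031351142415, difference 1.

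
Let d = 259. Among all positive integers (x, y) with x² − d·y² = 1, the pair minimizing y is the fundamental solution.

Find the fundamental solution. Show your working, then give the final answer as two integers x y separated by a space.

847225 52644

[16; 10,1,2,3,4,3,2,1,10,32] for √259; ℓ=10 ⇒ convergent index 9
i=0: a=16 ⇒ p=16, q=1
i=1: a=10 ⇒ p=161, q=10
…
i=4: a=3 ⇒ p=1722, q=107
…
i=6: a=3 ⇒ p=23931, q=1487
i=7: a=2 ⇒ p=55265, q=3434
i=8: a=1 ⇒ p=79196, q=4921
i=9: a=10 ⇒ p=847225, q=52644
fundamental: x₁=847225, y₁=52644  (since 717790200625 − 259·2771390736 = 1)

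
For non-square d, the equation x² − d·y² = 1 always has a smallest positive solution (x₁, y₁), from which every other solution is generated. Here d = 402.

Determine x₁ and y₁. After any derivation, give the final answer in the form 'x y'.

[20; 20,40] for √402; ℓ=2 ⇒ convergent index 1
i=0: a=20 ⇒ p=20, q=1
i=1: a=20 ⇒ p=401, q=20
→ (401, 20).  Check: 401²=160801, 402·20²=160800, difference 1.

401 20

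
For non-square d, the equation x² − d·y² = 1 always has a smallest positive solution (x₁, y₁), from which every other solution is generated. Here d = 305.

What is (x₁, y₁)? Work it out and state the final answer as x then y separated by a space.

489 28

[17; 2,6,2,34] for √305; ℓ=4 ⇒ convergent index 3
i=0: a=17 ⇒ p=17, q=1
i=1: a=2 ⇒ p=35, q=2
i=2: a=6 ⇒ p=227, q=13
i=3: a=2 ⇒ p=489, q=28
fundamental: x₁=489, y₁=28  (since 239121 − 305·784 = 1)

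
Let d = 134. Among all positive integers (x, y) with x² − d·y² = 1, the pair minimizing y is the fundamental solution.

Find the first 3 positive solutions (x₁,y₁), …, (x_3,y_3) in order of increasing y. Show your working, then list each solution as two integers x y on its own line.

145925 12606
42588211249 3679061100
12429369452874725 1073733982022394

d=134: √d = [11; 1,1,2,1,3,…,1,1,22] (ℓ=14, even), read p_13/q_13
i=0: a=11 ⇒ p=11, q=1
i=1: a=1 ⇒ p=12, q=1
i=2: a=1 ⇒ p=23, q=2
i=3: a=2 ⇒ p=58, q=5
…
i=6: a=1 ⇒ p=382, q=33
…
i=8: a=1 ⇒ p=4503, q=389
i=9: a=3 ⇒ p=17630, q=1523
i=10: a=1 ⇒ p=22133, q=1912
i=11: a=2 ⇒ p=61896, q=5347
i=12: a=1 ⇒ p=84029, q=7259
i=13: a=1 ⇒ p=145925, q=12606
→ (145925, 12606).  Check: 145925²=21294105625, 134·12606²=21294105624, difference 1.
(x_2, y_2) = (145925·145925 + 134·12606·12606, 145925·12606 + 12606·145925) = (42588211249, 3679061100)
(x_3, y_3) = (145925·42588211249 + 134·12606·3679061100, 145925·3679061100 + 12606·42588211249) = (12429369452874725, 1073733982022394)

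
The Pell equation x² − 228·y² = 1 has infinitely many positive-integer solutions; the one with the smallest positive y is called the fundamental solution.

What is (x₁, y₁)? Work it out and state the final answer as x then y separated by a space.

√228 → a₀=15, period (10,30); ℓ=2 even so k=1
k=0  a_k=15  p_k/q_k = 15/1
k=1  a_k=10  p_k/q_k = 151/10
fundamental: x₁=151, y₁=10  (since 22801 − 228·100 = 1)

151 10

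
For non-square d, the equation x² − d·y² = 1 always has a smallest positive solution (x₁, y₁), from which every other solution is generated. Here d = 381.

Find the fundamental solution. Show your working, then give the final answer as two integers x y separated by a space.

1015 52

√381 = [19; 1,1,12,1,1,38, …], period ℓ=6 (even) → k=5
step 0: (19, 1)  from 19·(1,0) + (0,1)
step 1: (20, 1)  from 1·(19,1) + (1,0)
…
step 3: (488, 25)  from 12·(39,2) + (20,1)
step 4: (527, 27)  from 1·(488,25) + (39,2)
step 5: (1015, 52)  from 1·(527,27) + (488,25)
fundamental: x₁=1015, y₁=52  (since 1030225 − 381·2704 = 1)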